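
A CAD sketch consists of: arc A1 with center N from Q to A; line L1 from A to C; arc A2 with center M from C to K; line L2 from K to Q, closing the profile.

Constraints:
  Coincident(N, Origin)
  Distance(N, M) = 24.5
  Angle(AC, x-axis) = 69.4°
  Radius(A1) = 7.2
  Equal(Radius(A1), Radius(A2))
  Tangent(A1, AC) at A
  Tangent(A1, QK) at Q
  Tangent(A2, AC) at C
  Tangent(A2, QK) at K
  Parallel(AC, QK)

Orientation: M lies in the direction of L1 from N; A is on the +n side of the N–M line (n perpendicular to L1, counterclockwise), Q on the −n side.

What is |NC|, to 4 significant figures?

25.54

The slot axis is L1's direction at 69.4°, so u = (cos 69.4°, sin 69.4°) = (0.3518, 0.9361) and n = (−sin 69.4°, cos 69.4°) = (-0.9361, 0.3518). N is at the origin and M lies 24.5 along u from N, so M = 24.5·u = (8.620, 22.93). Tangency of A1 to both parallel lines with radius 7.2 puts A and Q at N ± 7.2·n: A = (-6.740, 2.533), Q = (6.740, -2.533). Equal radii place C and K the same way about M: C = M + 7.2·n = (1.880, 25.47), K = M − 7.2·n = (15.36, 20.40). Then |NC| = |C − N| = 25.54.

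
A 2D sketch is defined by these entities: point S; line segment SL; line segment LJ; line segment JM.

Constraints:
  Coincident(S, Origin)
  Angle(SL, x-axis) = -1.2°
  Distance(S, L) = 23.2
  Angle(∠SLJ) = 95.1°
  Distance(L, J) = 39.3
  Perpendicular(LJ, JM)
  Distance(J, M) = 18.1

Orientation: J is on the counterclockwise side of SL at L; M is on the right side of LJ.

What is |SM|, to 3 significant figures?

58.4

S is at the origin; SL runs at -1.2° with length 23.2, so L = 23.2·(cos -1.2°, sin -1.2°) = (23.2, -0.486). ∠SLJ = 95.1°, so LJ runs at -1.2° + (180° − 95.1°) = 83.7° from the x-axis; with |LJ| = 39.3, J = L + 39.3·(cos 83.7°, sin 83.7°) = (27.5, 38.6). LJ ⟂ JM; with |JM| = 18.1 on the right of LJ, M = J + 18.1·(0.994, -0.110) = (45.5, 36.6). Then |SM| = |M − S| = 58.4.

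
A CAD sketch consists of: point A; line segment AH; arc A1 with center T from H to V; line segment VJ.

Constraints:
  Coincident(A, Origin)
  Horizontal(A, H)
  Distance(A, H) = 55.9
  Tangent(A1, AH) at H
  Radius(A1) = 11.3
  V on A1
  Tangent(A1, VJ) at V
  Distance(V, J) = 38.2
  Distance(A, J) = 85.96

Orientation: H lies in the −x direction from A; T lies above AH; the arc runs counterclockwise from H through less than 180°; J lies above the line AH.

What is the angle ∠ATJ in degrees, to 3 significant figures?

124°

Checks: |TV| = 11.30 ✓; ∠(TV, VJ) = 90.00° ✓; |VJ| = 38.20 ✓; |AJ| = 85.96 ✓.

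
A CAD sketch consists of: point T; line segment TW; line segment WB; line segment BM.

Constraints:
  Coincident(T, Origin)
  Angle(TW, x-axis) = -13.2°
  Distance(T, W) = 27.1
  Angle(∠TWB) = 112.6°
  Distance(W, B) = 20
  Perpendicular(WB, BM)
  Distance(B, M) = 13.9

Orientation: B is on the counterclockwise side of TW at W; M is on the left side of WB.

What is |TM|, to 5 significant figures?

32.383

T is at the origin; TW runs at -13.2° with length 27.1, so W = 27.1·(cos -13.2°, sin -13.2°) = (26.384, -6.1883). ∠TWB = 112.6°, so WB runs at -13.2° + (180° − 112.6°) = 54.200° from the x-axis; with |WB| = 20.0, B = W + 20.0·(cos 54.200°, sin 54.200°) = (38.083, 10.033). The perpendicularity gives BM at right angles to WB; with |BM| = 13.9 on the left of WB, M = B + 13.9·(-0.81106, 0.58496) = (26.809, 18.164). Then |TM| = |M − T| = 32.383.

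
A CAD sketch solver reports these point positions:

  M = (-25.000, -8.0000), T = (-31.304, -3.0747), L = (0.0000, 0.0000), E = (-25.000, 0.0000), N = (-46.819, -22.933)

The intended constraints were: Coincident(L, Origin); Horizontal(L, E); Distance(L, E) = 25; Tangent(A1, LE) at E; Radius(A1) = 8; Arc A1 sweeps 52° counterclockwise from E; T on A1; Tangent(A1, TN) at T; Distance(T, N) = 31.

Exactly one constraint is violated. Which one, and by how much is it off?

Distance(T, N) = 31 — off by 5.80.

L = (0.00, 0.00) ✓; L.y = 0.00, E.y = 0.00 ✓; |LE| = 25.00 ✓; ∠(ME, EL) = 90.00° ✓; |ME| = 8.000 ✓; bearing(M→T) − bearing(M→E) = 52.00° ✓; |MT| = 8.000 ✓; ∠(MT, TN) = 90.00° ✓; |TN| = 25.20 ✗.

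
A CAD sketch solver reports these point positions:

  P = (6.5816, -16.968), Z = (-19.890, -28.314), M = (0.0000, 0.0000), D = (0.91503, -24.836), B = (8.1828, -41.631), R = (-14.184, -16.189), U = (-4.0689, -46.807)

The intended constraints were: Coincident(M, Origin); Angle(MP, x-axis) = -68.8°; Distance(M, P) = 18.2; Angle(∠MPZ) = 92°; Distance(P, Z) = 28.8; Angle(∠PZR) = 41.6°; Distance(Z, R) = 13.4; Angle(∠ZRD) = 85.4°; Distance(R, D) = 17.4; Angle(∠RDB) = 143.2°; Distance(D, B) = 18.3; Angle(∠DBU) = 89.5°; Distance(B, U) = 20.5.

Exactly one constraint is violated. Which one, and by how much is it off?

Distance(B, U) = 20.5 — off by 7.20.

M = (0.00, 0.00) ✓; MP at -68.80° ✓; |MP| = 18.20 ✓; ∠MPZ = 92.00° ✓; |PZ| = 28.80 ✓; ∠PZR = 41.60° ✓; |ZR| = 13.40 ✓; ∠ZRD = 85.40° ✓; |RD| = 17.40 ✓; ∠RDB = 143.2° ✓; |DB| = 18.30 ✓; ∠DBU = 89.50° ✓; |BU| = 13.30 ✗.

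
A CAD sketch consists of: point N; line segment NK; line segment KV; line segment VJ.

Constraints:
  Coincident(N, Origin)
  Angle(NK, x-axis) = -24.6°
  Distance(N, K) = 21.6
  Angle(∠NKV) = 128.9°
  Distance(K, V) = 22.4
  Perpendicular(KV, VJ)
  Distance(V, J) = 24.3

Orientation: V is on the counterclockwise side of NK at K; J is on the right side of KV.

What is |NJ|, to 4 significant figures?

54.62

N is at the origin; NK runs at -24.6° with length 21.6, so K = 21.6·(cos -24.6°, sin -24.6°) = (19.64, -8.992). ∠NKV = 128.9°, so KV runs at -24.6° + (180° − 128.9°) = 26.50° from the x-axis; with |KV| = 22.4, V = K + 22.4·(cos 26.50°, sin 26.50°) = (39.69, 1.003). KV is perpendicular to VJ; with |VJ| = 24.3 on the right of KV, J = V + 24.3·(0.4462, -0.8949) = (50.53, -20.74). Then |NJ| = |J − N| = 54.62.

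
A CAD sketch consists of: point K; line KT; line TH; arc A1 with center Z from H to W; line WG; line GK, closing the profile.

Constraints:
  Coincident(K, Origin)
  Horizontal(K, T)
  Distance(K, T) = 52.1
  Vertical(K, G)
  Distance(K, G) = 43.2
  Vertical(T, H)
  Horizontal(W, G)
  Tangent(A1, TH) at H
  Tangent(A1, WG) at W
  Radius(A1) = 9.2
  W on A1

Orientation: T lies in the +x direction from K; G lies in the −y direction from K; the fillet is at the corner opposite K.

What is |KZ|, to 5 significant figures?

54.739

K is at the origin; K and T share the same y with |KT| = 52.1 and T on the +x side, so T = (52.100, 0.0000). K and G share the same x with |KG| = 43.2 and G on the −y side, so G = (0.0000, -43.200). The virtual corner opposite K is at (52.100, -43.200). Since A1 is tangent to TH there, ZH ⟂ TH and since A1 is tangent to WG there, ZW ⟂ WG, with radius 9.2, so the center Z sits 9.2 in from both sides at Z = (42.900, -34.000). Then |KZ| = |Z − K| = 54.739.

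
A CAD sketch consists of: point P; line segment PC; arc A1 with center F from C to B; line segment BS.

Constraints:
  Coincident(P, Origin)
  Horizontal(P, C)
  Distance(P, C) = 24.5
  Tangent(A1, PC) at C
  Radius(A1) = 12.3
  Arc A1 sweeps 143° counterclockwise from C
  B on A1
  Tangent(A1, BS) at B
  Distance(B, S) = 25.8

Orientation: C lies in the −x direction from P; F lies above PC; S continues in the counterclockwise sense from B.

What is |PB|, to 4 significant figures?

27.96

Since A1 is tangent to PC there, FC ⟂ PC, so F = C + (0, 12.3) = (-24.50, 12.30). On A1, C sits at bearing -90° from F; a 143° counterclockwise sweep puts B at bearing 53°, so B = F + 12.3·(cos 53°, sin 53°) = (-17.10, 22.12). Then |PB| = |B − P| = 27.96.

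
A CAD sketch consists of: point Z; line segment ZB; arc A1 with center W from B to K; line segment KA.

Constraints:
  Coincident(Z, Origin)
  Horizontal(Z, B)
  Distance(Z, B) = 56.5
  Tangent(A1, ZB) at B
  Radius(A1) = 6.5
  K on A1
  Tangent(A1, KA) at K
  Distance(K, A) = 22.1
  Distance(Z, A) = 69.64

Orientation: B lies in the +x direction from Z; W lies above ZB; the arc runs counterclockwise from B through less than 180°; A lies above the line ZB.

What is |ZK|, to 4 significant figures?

63.31

Checks: ∠(WB, BZ) = 90.00° ✓; |WB| = 6.500 ✓; |WK| = 6.500 ✓; ∠(WK, KA) = 90.00° ✓; |KA| = 22.10 ✓; |ZA| = 69.64 ✓.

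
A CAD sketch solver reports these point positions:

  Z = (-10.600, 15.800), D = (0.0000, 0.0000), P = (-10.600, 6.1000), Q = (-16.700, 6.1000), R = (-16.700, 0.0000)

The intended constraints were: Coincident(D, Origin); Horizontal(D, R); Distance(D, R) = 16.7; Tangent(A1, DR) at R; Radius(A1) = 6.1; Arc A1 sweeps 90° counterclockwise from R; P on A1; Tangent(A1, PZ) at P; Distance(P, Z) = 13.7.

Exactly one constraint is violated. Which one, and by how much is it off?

Distance(P, Z) = 13.7 — off by 4.00.

D = (0.00, 0.00) ✓; D.y = 0.00, R.y = 0.00 ✓; |DR| = 16.70 ✓; ∠(QR, RD) = 90.00° ✓; |QR| = 6.100 ✓; bearing(Q→P) − bearing(Q→R) = 90.00° ✓; |QP| = 6.100 ✓; ∠(QP, PZ) = 90.00° ✓; |PZ| = 9.700 ✗.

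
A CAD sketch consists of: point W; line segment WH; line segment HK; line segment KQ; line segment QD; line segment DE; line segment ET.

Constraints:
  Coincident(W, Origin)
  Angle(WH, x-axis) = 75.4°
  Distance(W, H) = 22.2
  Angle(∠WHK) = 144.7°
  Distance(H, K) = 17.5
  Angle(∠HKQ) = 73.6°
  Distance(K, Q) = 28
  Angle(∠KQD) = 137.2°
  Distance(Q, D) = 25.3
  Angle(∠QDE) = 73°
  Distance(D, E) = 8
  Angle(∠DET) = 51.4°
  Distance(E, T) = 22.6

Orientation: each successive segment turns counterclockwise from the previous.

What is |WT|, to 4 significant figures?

37.79

W is at the origin; WH runs at 75.4° with length 22.2, so H = (5.596, 21.48). ∠WHK = 144.7° gives HK at 110.7° from the x-axis; with |HK| = 17.5, K = (-0.5899, 37.85). ∠HKQ = 73.6° gives KQ at -142.9° from the x-axis; with |KQ| = 28.0, Q = (-22.92, 20.96). ∠KQD = 137.2° gives QD at -100.1° from the x-axis; with |QD| = 25.3, D = (-27.36, -3.944). ∠QDE = 73.0° gives DE at 6.900° from the x-axis; with |DE| = 8.0, E = (-19.42, -2.983). ∠DET = 51.4° gives ET at 135.5° from the x-axis; with |ET| = 22.6, T = (-35.54, 12.86). Then |WT| = |T − W| = 37.79.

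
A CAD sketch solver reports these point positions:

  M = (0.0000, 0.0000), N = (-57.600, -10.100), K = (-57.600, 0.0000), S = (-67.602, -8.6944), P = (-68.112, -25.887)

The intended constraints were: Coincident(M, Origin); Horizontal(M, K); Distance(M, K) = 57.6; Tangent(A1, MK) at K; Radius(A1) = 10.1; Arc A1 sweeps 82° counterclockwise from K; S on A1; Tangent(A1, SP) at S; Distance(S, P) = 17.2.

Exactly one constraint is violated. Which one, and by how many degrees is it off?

Tangent(A1, SP) at S — off by 6.30°.

M = (0.00, 0.00) ✓; M.y = 0.00, K.y = 0.00 ✓; |MK| = 57.60 ✓; ∠(NK, KM) = 90.00° ✓; |NK| = 10.10 ✓; bearing(N→S) − bearing(N→K) = 82.00° ✓; |NS| = 10.10 ✓; ∠(NS, SP) = 83.70° ✗; |SP| = 17.20 ✓.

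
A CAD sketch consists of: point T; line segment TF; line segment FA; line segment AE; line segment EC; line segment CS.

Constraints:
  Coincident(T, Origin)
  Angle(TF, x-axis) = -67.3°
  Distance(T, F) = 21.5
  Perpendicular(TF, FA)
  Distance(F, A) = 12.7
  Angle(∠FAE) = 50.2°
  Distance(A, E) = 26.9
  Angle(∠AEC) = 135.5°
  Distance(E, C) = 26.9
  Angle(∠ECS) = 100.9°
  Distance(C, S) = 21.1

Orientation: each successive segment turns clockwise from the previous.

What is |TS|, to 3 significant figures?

41.6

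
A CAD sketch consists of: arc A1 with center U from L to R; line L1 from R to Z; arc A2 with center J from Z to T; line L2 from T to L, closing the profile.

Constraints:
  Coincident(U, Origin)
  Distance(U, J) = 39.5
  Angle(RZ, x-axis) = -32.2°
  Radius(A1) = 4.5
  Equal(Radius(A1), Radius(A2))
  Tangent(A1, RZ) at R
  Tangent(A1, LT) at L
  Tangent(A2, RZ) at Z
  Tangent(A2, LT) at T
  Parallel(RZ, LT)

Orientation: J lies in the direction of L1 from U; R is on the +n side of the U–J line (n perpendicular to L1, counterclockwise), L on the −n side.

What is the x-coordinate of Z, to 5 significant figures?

35.823

Tangency of A1 to both parallel lines with radius 4.5 puts R and L at U ± 4.5·n: R = (2.3979, 3.8079), L = (-2.3979, -3.8079). Equal radii place Z and T the same way about J: Z = J + 4.5·n = (35.823, -17.241), T = J − 4.5·n = (31.027, -24.856). So Z.x = 35.823.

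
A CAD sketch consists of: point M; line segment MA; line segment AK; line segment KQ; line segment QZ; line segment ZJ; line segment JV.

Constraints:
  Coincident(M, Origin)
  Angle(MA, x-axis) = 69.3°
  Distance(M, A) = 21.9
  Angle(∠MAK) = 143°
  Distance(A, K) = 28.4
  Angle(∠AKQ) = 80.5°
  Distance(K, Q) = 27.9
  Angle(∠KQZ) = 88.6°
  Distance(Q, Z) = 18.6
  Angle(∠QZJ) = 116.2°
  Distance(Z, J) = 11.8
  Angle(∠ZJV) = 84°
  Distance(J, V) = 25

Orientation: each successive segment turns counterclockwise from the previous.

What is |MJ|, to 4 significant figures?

19.92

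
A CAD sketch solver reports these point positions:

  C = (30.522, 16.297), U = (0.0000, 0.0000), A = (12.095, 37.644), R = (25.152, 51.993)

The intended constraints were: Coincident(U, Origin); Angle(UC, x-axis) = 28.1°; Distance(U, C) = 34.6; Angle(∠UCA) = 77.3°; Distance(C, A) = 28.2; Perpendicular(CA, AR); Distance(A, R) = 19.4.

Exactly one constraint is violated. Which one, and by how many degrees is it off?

Perpendicular(CA, AR) — off by 6.90°.

U = (0.00, 0.00) ✓; UC at 28.10° ✓; |UC| = 34.60 ✓; ∠UCA = 77.30° ✓; |CA| = 28.20 ✓; ∠(CA, AR) = 83.10° ✗; |AR| = 19.40 ✓.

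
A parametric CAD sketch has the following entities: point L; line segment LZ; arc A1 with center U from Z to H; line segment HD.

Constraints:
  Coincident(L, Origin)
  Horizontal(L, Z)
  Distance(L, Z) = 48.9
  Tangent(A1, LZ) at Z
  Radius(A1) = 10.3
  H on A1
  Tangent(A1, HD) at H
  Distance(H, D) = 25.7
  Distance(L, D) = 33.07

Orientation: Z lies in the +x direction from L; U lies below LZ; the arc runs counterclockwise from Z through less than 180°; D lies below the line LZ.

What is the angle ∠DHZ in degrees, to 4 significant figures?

155.9°

Checks: L.y = 0.00, Z.y = 0.00 ✓; |LZ| = 48.90 ✓; |UH| = 10.30 ✓; ∠(UH, HD) = 90.00° ✓; |HD| = 25.70 ✓; |LD| = 33.07 ✓.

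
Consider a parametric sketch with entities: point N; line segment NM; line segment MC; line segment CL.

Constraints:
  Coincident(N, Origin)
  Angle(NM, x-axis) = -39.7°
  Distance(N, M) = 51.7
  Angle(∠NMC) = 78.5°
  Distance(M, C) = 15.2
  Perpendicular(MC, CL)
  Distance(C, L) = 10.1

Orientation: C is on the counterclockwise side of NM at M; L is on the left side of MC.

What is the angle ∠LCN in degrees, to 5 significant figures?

5.5162°

∠NMC = 78.5°, so MC runs at -39.7° + (180° − 78.5°) = 61.800° from the x-axis; with |MC| = 15.2, C = M + 15.2·(cos 61.800°, sin 61.800°) = (46.961, -19.628). The perpendicularity gives CL at right angles to MC; with |CL| = 10.1 on the left of MC, L = C + 10.1·(-0.88130, 0.47255) = (38.060, -14.856). Then cos ∠LCN = CL·CN / (|CL||CN|), giving 5.5162°.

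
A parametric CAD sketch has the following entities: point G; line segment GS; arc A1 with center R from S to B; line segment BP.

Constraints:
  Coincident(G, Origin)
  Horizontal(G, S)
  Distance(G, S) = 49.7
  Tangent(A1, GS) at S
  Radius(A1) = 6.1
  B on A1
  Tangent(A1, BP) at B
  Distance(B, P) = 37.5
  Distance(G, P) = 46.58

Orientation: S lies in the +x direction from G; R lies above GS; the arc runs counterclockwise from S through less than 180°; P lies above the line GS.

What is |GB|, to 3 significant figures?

55.1

G is at the origin; GS is horizontal with |GS| = 49.7 and S on the +x side, so S = (49.7, 0.00). Tangency of A1 to GS means the radius RS is perpendicular to GS, so R = S + (0, 6.1) = (49.7, 6.10). Since RB ⟂ BP (tangency), |RP| = √(6.1² + 37.5²) = 38.0 regardless of where B sits on A1. So P lies on both circle(G, 46.58) and circle(R, 38.0); the above-GS intersection is P = (28.0, 37.3). B is the foot of the tangent from P: B = (54.1, 10.3).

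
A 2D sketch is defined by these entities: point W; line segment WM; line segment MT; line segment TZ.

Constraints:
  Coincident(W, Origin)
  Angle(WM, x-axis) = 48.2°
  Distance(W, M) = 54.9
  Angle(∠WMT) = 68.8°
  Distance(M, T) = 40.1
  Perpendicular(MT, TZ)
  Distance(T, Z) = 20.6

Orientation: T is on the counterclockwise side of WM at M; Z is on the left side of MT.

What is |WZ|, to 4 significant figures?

36.68

W is at the origin; WM runs at 48.2° with length 54.9, so M = 54.9·(cos 48.2°, sin 48.2°) = (36.59, 40.93). ∠WMT = 68.8°, so MT runs at 48.2° + (180° − 68.8°) = 159.4° from the x-axis; with |MT| = 40.1, T = M + 40.1·(cos 159.4°, sin 159.4°) = (-0.9434, 55.04). MT ⟂ TZ; with |TZ| = 20.6 on the left of MT, Z = T + 20.6·(-0.3518, -0.9361) = (-8.191, 35.75). Then |WZ| = |Z − W| = 36.68.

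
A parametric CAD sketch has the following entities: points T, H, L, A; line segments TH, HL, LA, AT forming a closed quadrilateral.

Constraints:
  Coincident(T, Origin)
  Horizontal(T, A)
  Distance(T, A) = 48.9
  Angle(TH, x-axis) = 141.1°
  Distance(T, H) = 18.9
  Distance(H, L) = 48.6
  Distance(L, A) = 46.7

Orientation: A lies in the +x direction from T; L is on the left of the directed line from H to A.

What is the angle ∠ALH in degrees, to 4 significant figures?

85.50°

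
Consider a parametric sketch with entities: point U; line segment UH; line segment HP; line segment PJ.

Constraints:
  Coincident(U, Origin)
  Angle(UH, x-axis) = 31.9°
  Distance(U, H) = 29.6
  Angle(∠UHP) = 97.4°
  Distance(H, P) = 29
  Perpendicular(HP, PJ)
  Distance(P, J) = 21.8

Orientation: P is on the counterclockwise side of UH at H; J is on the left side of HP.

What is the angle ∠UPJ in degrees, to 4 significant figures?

48.18°

U is at the origin; UH runs at 31.9° with length 29.6, so H = 29.6·(cos 31.9°, sin 31.9°) = (25.13, 15.64). ∠UHP = 97.4°, so HP runs at 31.9° + (180° − 97.4°) = 114.5° from the x-axis; with |HP| = 29.0, P = H + 29.0·(cos 114.5°, sin 114.5°) = (13.10, 42.03). The perpendicularity gives PJ at right angles to HP; with |PJ| = 21.8 on the left of HP, J = P + 21.8·(-0.9100, -0.4147) = (-6.734, 32.99). Then cos ∠UPJ = PU·PJ / (|PU||PJ|), giving 48.18°.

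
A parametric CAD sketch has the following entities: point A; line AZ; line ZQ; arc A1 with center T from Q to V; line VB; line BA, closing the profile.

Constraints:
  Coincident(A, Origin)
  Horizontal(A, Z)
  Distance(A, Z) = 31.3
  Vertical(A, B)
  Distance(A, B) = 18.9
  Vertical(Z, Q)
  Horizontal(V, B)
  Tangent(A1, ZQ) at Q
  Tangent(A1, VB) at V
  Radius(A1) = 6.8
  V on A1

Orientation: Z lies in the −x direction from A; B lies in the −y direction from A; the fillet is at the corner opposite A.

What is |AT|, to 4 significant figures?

27.33

A is at the origin; AZ is horizontal with |AZ| = 31.3 and Z on the −x side, so Z = (-31.30, 0.000). AB is vertical with |AB| = 18.9 and B on the −y side, so B = (0.000, -18.90). The virtual corner opposite A is at (-31.30, -18.90). Since A1 is tangent to ZQ there, TQ ⟂ ZQ and the tangent condition forces TV to be normal to VB, with radius 6.8, so the center T sits 6.8 in from both sides at T = (-24.50, -12.10). Then |AT| = |T − A| = 27.33.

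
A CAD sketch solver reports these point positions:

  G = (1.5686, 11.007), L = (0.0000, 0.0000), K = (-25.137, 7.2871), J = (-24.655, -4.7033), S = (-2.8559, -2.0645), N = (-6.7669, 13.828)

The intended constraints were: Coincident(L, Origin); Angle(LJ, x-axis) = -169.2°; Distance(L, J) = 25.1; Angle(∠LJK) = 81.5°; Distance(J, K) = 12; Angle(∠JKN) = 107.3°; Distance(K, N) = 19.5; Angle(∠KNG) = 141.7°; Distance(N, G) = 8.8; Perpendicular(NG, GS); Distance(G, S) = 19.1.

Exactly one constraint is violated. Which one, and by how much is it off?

Distance(G, S) = 19.1 — off by 5.30.

L = (0.00, 0.00) ✓; LJ at -169.2° ✓; |LJ| = 25.10 ✓; ∠LJK = 81.50° ✓; |JK| = 12.00 ✓; ∠JKN = 107.3° ✓; |KN| = 19.50 ✓; ∠KNG = 141.7° ✓; |NG| = 8.800 ✓; ∠(NG, GS) = 90.00° ✓; |GS| = 13.80 ✗.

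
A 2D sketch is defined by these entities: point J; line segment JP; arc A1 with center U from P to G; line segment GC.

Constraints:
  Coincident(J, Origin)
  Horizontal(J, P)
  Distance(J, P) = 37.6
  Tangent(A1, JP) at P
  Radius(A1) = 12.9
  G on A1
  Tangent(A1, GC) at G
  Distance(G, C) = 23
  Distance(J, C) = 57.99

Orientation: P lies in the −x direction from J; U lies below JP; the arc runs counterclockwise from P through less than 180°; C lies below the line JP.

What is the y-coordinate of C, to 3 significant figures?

-38.7

Checks: J = (0.00, 0.00) ✓; |UG| = 12.90 ✓; ∠(UG, GC) = 90.00° ✓; |GC| = 23.00 ✓; |JC| = 57.99 ✓.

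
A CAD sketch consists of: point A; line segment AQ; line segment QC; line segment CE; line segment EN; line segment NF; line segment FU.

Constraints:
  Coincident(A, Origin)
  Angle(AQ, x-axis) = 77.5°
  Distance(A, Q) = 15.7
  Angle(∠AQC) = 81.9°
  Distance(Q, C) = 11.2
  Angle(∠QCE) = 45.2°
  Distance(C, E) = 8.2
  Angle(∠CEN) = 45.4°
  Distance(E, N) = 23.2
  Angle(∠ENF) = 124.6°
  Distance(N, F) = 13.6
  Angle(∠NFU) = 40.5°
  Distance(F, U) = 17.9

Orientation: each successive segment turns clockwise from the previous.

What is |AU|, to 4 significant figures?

25.33

A is at the origin; AQ runs at 77.5° with length 15.7, so Q = (3.398, 15.33). ∠AQC = 81.9° gives QC at -20.60° from the x-axis; with |QC| = 11.2, C = (13.88, 11.39). ∠QCE = 45.2° gives CE at -155.4° from the x-axis; with |CE| = 8.2, E = (6.426, 7.974). ∠CEN = 45.4° gives EN at 70.00° from the x-axis; with |EN| = 23.2, N = (14.36, 29.77). ∠ENF = 124.6° gives NF at 14.60° from the x-axis; with |NF| = 13.6, F = (27.52, 33.20). ∠NFU = 40.5° gives FU at -124.9° from the x-axis; with |FU| = 17.9, U = (17.28, 18.52). Then |AU| = |U − A| = 25.33.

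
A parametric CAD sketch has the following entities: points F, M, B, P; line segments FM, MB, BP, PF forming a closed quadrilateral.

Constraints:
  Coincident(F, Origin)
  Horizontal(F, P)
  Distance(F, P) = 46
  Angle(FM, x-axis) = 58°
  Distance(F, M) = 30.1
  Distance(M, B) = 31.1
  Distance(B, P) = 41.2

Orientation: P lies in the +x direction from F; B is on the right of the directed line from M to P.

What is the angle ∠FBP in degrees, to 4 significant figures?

139.3°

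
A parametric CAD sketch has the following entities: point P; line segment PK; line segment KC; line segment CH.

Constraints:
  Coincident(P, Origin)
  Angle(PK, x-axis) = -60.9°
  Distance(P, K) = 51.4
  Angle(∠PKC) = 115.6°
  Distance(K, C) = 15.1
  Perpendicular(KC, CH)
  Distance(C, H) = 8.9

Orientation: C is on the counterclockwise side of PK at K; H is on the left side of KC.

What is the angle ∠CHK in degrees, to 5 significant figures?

59.485°

P is at the origin; PK runs at -60.9° with length 51.4, so K = 51.4·(cos -60.9°, sin -60.9°) = (24.998, -44.912). ∠PKC = 115.6°, so KC runs at -60.9° + (180° − 115.6°) = 3.5000° from the x-axis; with |KC| = 15.1, C = K + 15.1·(cos 3.5000°, sin 3.5000°) = (40.069, -43.990). KC is perpendicular to CH; with |CH| = 8.9 on the left of KC, H = C + 8.9·(-0.061049, 0.99813) = (39.526, -35.107). Then cos ∠CHK = HC·HK / (|HC||HK|), giving 59.485°.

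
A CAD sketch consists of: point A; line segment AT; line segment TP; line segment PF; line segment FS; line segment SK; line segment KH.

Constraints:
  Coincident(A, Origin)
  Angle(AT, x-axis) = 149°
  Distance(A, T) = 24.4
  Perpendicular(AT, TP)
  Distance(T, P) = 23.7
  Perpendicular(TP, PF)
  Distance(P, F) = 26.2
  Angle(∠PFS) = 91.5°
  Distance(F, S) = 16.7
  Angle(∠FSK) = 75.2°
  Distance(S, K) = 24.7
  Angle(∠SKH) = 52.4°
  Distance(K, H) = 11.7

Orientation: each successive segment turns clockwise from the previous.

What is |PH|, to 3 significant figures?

12.2

∠FSK = 75.2° gives SK at 136° from the x-axis; with |SK| = 24.7, K = (-12.2, 22.1). ∠SKH = 52.4° gives KH at 8.10° from the x-axis; with |KH| = 11.7, H = (-0.569, 23.8). Then |PH| = |H − P| = 12.2.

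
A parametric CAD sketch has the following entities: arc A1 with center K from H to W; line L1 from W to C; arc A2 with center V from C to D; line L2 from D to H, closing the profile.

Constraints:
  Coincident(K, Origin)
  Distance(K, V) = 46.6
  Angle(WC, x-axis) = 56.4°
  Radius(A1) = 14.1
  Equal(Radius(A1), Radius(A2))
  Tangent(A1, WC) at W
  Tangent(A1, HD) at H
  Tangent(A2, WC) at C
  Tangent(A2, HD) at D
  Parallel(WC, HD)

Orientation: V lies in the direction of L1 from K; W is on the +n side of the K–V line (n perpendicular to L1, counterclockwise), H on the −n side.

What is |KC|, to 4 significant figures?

48.69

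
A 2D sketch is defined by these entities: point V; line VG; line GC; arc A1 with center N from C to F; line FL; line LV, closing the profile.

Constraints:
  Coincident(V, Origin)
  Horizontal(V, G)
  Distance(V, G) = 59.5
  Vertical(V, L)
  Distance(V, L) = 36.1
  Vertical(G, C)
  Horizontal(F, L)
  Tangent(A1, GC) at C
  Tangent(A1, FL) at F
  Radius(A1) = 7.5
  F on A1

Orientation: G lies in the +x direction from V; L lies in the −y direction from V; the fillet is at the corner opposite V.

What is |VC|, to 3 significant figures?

66.0

V is at the origin; VG is horizontal with |VG| = 59.5 and G on the +x side, so G = (59.5, 0.00). VL is vertical with |VL| = 36.1 and L on the −y side, so L = (0.00, -36.1). The virtual corner opposite V is at (59.5, -36.1). A1 meets GC tangentially, so NC is at right angles to GC and the tangent condition forces NF to be normal to FL, with radius 7.5, so the center N sits 7.5 in from both sides at N = (52.0, -28.6). That places the tangent points at C = (59.5, -28.6) on GC and F = (52.0, -36.1) on FL. Then |VC| = |C − V| = 66.0.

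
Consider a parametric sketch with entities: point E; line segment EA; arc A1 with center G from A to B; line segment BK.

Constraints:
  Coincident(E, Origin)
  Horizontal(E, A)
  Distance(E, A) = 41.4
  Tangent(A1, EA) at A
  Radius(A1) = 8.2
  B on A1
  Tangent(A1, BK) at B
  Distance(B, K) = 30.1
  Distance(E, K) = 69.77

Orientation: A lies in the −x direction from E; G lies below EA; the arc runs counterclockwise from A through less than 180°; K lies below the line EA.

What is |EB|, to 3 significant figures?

48.9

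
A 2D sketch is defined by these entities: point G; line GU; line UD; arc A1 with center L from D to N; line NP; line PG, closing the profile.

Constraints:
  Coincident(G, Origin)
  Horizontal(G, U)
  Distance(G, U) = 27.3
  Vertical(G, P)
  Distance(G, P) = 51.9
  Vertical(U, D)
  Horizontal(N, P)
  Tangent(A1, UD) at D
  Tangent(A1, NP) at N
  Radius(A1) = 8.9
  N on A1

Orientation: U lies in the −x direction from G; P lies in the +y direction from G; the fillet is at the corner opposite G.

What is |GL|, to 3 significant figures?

46.8

G is at the origin; GU is horizontal with |GU| = 27.3 and U on the −x side, so U = (-27.3, 0.00). G and P share the same x with |GP| = 51.9 and P on the +y side, so P = (0.00, 51.9). The virtual corner opposite G is at (-27.3, 51.9). Tangency of A1 to UD means the radius LD is perpendicular to UD and tangency of A1 to NP means the radius LN is perpendicular to NP, with radius 8.9, so the center L sits 8.9 in from both sides at L = (-18.4, 43.0). Then |GL| = |L − G| = 46.8.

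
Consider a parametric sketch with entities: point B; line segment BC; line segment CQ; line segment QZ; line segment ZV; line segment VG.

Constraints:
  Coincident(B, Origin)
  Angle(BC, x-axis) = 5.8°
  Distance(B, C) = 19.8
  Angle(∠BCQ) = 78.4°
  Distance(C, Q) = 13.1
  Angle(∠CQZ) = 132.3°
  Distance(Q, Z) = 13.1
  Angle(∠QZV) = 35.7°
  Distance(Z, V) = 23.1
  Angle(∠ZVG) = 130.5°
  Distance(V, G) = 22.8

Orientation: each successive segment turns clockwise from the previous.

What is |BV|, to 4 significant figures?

15.24

B is at the origin; BC runs at 5.8° with length 19.8, so C = (19.70, 2.001). ∠BCQ = 78.4° gives CQ at -95.80° from the x-axis; with |CQ| = 13.1, Q = (18.37, -11.03). ∠CQZ = 132.3° gives QZ at -143.5° from the x-axis; with |QZ| = 13.1, Z = (7.844, -18.82). ∠QZV = 35.7° gives ZV at 72.20° from the x-axis; with |ZV| = 23.1, V = (14.91, 3.170). Then |BV| = |V − B| = 15.24.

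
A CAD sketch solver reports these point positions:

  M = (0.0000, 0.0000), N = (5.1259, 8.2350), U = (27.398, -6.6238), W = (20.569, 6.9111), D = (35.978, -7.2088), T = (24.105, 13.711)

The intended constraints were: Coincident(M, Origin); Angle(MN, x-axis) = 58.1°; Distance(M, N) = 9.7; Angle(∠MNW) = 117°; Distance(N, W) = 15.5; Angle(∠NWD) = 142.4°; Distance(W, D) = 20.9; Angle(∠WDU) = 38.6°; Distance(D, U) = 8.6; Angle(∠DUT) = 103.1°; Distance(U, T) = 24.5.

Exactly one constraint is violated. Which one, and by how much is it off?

Distance(U, T) = 24.5 — off by 3.90.

M = (0.00, 0.00) ✓; MN at 58.10° ✓; |MN| = 9.700 ✓; ∠MNW = 117.0° ✓; |NW| = 15.50 ✓; ∠NWD = 142.4° ✓; |WD| = 20.90 ✓; ∠WDU = 38.60° ✓; |DU| = 8.600 ✓; ∠DUT = 103.1° ✓; |UT| = 20.60 ✗.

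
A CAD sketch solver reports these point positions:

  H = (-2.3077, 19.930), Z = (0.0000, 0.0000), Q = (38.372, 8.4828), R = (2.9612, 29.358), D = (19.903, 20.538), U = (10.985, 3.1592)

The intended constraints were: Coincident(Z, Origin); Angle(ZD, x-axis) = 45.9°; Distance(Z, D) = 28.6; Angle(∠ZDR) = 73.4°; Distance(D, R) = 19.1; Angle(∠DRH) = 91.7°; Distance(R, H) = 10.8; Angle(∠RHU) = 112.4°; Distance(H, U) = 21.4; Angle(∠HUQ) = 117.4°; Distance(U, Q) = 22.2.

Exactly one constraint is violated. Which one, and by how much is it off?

Distance(U, Q) = 22.2 — off by 5.70.

Z = (0.00, 0.00) ✓; ZD at 45.90° ✓; |ZD| = 28.60 ✓; ∠ZDR = 73.40° ✓; |DR| = 19.10 ✓; ∠DRH = 91.70° ✓; |RH| = 10.80 ✓; ∠RHU = 112.4° ✓; |HU| = 21.40 ✓; ∠HUQ = 117.4° ✓; |UQ| = 27.90 ✗.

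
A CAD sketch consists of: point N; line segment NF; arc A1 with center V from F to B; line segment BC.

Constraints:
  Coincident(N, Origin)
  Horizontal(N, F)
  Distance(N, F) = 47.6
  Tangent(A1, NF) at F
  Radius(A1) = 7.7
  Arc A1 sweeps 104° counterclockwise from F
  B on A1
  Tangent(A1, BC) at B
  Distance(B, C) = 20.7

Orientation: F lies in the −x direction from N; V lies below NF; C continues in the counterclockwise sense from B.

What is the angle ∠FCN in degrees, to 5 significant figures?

54.616°

On A1, F sits at bearing 90° from V; a 104° counterclockwise sweep puts B at bearing 194°, so B = V + 7.7·(cos 194°, sin 194°) = (-55.071, -9.5628). Tangency of A1 to BC means the radius VB is perpendicular to BC, so BC runs along (−sin 194°, cos 194°); with |BC| = 20.7, C = (-50.063, -29.648). Then cos ∠FCN = CF·CN / (|CF||CN|), giving 54.616°.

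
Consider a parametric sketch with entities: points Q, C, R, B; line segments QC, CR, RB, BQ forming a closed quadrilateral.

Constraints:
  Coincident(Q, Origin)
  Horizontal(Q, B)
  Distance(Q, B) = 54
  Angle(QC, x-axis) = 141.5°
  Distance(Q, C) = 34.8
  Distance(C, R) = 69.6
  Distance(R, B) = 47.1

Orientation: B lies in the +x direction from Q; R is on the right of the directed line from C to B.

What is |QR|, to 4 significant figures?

35.95

Checks: |CR| = 69.60 ✓; |RB| = 47.10 ✓.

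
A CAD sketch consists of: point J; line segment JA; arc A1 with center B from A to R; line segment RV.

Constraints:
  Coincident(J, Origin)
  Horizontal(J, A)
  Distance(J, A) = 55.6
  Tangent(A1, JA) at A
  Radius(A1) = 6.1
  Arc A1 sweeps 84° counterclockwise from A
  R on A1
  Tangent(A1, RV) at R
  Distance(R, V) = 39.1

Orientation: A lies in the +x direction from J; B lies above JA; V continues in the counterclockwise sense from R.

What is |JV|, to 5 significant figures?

79.311

J is at the origin; J and A share the same y with |JA| = 55.6 and A on the +x side, so A = (55.600, 0.0000). The tangent condition forces BA to be normal to JA, so B = A + (0, 6.1) = (55.600, 6.1000). On A1, A sits at bearing -90° from B; an 84° counterclockwise sweep puts R at bearing -6°, so R = B + 6.1·(cos -6°, sin -6°) = (61.667, 5.4624). The tangent condition forces BR to be normal to RV, so RV runs along (−sin -6°, cos -6°); with |RV| = 39.1, V = (65.754, 44.348). Then |JV| = |V − J| = 79.311.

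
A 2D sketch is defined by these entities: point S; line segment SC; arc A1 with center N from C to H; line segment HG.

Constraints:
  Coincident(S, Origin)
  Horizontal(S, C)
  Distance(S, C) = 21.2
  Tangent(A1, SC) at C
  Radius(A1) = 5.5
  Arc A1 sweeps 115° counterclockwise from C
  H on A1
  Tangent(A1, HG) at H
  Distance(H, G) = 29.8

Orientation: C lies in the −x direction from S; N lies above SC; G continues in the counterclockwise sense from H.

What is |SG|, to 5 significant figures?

45.203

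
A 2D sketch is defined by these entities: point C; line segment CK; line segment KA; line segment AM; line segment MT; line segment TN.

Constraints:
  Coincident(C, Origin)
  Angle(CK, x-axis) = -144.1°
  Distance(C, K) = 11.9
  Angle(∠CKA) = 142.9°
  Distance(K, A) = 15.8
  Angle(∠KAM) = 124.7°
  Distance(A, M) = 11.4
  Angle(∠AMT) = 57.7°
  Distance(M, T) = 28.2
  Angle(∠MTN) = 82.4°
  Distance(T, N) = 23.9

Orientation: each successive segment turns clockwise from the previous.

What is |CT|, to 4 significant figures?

4.939

∠KAM = 124.7° gives AM at 123.5° from the x-axis; with |AM| = 11.4, M = (-31.73, 2.859). ∠AMT = 57.7° gives MT at 1.200° from the x-axis; with |MT| = 28.2, T = (-3.534, 3.450). Then |CT| = |T − C| = 4.939.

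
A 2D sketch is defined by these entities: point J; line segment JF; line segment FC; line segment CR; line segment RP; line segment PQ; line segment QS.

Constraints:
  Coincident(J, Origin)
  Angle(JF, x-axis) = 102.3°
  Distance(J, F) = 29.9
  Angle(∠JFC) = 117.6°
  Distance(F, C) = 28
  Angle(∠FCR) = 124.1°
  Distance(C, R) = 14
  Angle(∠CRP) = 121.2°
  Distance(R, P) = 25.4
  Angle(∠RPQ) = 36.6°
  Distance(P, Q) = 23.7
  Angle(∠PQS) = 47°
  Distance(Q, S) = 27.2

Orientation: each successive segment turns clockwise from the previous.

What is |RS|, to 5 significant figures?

15.965

J is at the origin; JF runs at 102.3° with length 29.9, so F = (-6.3696, 29.214). ∠JFC = 117.6° gives FC at 39.900° from the x-axis; with |FC| = 28.0, C = (15.111, 47.174). ∠FCR = 124.1° gives CR at -16.000° from the x-axis; with |CR| = 14.0, R = (28.569, 43.315). ∠CRP = 121.2° gives RP at -74.800° from the x-axis; with |RP| = 25.4, P = (35.228, 18.804). ∠RPQ = 36.6° gives PQ at 141.80° from the x-axis; with |PQ| = 23.7, Q = (16.603, 33.460). ∠PQS = 47.0° gives QS at 8.8000° from the x-axis; with |QS| = 27.2, S = (43.483, 37.621). Then |RS| = |S − R| = 15.965.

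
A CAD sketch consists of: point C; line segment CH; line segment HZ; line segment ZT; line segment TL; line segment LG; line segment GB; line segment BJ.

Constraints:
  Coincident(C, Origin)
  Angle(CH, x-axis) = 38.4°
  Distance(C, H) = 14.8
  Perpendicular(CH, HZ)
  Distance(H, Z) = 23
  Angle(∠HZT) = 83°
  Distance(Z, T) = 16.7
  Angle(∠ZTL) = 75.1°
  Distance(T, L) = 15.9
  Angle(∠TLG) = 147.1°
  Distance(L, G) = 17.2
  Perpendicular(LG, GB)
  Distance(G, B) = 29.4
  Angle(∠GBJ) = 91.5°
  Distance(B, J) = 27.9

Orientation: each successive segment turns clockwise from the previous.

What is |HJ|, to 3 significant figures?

37.1

C is at the origin; CH runs at 38.4° with length 14.8, so H = (11.6, 9.19). The perpendicularity gives HZ at right angles to CH, so HZ runs at -51.6°; with |HZ| = 23.0, Z = (25.9, -8.83). ∠HZT = 83.0° gives ZT at -149° from the x-axis; with |ZT| = 16.7, T = (11.6, -17.5). ∠ZTL = 75.1° gives TL at 106° from the x-axis; with |TL| = 15.9, L = (7.11, -2.29). ∠TLG = 147.1° gives LG at 73.6° from the x-axis; with |LG| = 17.2, G = (12.0, 14.2). The perpendicularity gives GB at right angles to LG, so GB runs at -16.4°; with |GB| = 29.4, B = (40.2, 5.91). ∠GBJ = 91.5° gives BJ at -105° from the x-axis; with |BJ| = 27.9, J = (33.0, -21.1). Then |HJ| = |J − H| = 37.1.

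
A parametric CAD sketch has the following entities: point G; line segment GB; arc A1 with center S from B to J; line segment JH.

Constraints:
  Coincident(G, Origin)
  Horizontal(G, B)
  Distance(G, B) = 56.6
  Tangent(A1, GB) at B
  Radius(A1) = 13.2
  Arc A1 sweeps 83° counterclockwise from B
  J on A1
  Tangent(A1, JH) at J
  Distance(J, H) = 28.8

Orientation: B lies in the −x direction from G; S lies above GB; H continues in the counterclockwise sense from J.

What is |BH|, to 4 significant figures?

43.48

On A1, B sits at bearing -90° from S; an 83° counterclockwise sweep puts J at bearing -7°, so J = S + 13.2·(cos -7°, sin -7°) = (-43.50, 11.59). The tangent condition forces SJ to be normal to JH, so JH runs along (−sin -7°, cos -7°); with |JH| = 28.8, H = (-39.99, 40.18). Then |BH| = |H − B| = 43.48.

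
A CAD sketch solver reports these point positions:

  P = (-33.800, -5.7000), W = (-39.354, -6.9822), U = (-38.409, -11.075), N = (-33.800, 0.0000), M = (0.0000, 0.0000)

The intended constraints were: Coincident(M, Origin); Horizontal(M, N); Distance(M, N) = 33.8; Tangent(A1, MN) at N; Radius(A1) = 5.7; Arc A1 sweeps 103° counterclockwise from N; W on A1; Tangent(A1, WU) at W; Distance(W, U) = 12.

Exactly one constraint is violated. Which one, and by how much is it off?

Distance(W, U) = 12 — off by 7.80.

M = (0.00, 0.00) ✓; M.y = 0.00, N.y = 0.00 ✓; |MN| = 33.80 ✓; ∠(PN, NM) = 90.00° ✓; |PN| = 5.700 ✓; bearing(P→W) − bearing(P→N) = 103.0° ✓; |PW| = 5.700 ✓; ∠(PW, WU) = 90.00° ✓; |WU| = 4.200 ✗.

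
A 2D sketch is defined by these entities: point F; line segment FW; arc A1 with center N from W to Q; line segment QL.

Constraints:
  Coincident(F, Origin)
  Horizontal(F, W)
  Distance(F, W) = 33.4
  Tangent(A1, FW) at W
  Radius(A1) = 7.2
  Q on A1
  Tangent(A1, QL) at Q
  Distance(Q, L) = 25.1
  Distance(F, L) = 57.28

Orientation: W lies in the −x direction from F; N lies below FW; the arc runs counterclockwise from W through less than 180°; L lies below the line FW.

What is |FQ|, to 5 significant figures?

40.129

F is at the origin; FW is horizontal with |FW| = 33.4 and W on the −x side, so W = (-33.400, 0.0000). The tangent condition forces NW to be normal to FW, so N = W + (0, -7.2) = (-33.400, -7.2000). Since NQ ⟂ QL (tangency), |NL| = √(7.2² + 25.1²) = 26.112 regardless of where Q sits on A1. So L lies on both circle(F, 57.28) and circle(N, 26.112); the below-FW intersection is L = (-50.598, -26.849). Q is the foot of the tangent from L: Q = (-39.915, -4.1358).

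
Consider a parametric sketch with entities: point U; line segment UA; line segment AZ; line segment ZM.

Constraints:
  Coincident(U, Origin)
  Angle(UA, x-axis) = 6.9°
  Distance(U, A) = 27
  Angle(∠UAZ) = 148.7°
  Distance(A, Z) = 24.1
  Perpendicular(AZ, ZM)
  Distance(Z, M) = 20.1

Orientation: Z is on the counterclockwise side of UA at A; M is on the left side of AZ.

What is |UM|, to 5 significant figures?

47.560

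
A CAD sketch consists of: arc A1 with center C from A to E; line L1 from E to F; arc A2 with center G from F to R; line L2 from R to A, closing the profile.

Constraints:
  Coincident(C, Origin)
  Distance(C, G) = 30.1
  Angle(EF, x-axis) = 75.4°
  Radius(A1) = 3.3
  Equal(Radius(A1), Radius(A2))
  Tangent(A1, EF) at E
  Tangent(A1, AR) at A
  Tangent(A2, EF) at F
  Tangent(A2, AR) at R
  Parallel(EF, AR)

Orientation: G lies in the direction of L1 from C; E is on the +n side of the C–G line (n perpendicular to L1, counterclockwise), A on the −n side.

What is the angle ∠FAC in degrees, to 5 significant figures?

77.633°

The slot axis is L1's direction at 75.4°, so u = (cos 75.4°, sin 75.4°) = (0.25207, 0.96771) and n = (−sin 75.4°, cos 75.4°) = (-0.96771, 0.25207). C is at the origin and G lies 30.1 along u from C, so G = 30.1·u = (7.5873, 29.128). Tangency of A1 to both parallel lines with radius 3.3 puts E and A at C ± 3.3·n: E = (-3.1934, 0.83183), A = (3.1934, -0.83183). Equal radii place F and R the same way about G: F = G + 3.3·n = (4.3938, 29.960), R = G − 3.3·n = (10.781, 28.296). Then cos ∠FAC = AF·AC / (|AF||AC|), giving 77.633°.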